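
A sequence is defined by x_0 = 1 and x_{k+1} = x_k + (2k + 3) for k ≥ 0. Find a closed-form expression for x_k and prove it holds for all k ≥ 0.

Claim: x_k = k^2 + 2k + 1.

Base case: x_0 = 1, and 0^2 + 2·0 + 1 = 1.
Assume x_j = j^2 + 2j + 1.
Then x_{j+1} = x_j + (2j + 3) = (j^2 + 2j + 1) + (2j + 3) = j^2 + 4j + 4,
and (j+1)^2 + 2·(j+1) + 1 = j^2 + 4j + 4.
Hence x_k = k^2 + 2k + 1 for every k ≥ 0, by induction.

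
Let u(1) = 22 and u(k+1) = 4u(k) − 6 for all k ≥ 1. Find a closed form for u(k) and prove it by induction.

Claim: u(k) = 5·4^k + 2.

Base case: u(1) = 22, and 5·4^1 + 2 = 20 + 2 = 22.
Assume u(j) = 5·4^j + 2 for some j ≥ 1.
Then u(j+1) = 4u(j) − 6 = 4·(5·4^j + 2) − 6 = 20·4^j + 8 − 6 = 5·4^{j+1} + 2.
So the formula holds for j+1, and by induction u(k) = 5·4^k + 2 for all k ≥ 1.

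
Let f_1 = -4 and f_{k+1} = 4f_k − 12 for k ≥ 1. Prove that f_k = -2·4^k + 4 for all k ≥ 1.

Base case: f_1 = -4, and -2·4^1 + 4 = -8 + 4 = -4.
Assume f_r = -2·4^r + 4 for some r ≥ 1.
Then f_{r+1} = 4f_r − 12 = 4·(-2·4^r + 4) − 12 = -8·4^r + 16 − 12 = -2·4^{r+1} + 4.
Hence f_k = -2·4^k + 4 for every k ≥ 1, by induction.

f_k = -2·4^k + 4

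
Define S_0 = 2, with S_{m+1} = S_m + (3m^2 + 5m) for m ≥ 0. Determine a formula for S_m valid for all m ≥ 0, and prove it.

Claim: S_m = m^3 + m^2 − 2m + 2.

Base case: S_0 = 2, and 0^3 + 0^2 − 2·0 + 2 = 2.
Assume S_j = j^3 + j^2 − 2j + 2.
Then S_{j+1} = S_j + (3j^2 + 5j) = (j^3 + j^2 − 2j + 2) + (3j^2 + 5j) = j^3 + 4j^2 + 3j + 2,
and (j+1)^3 + (j+1)^2 − 2·(j+1) + 2 = j^3 + 4j^2 + 3j + 2.
Hence S_m = m^3 + m^2 − 2m + 2 for every m ≥ 0, by induction.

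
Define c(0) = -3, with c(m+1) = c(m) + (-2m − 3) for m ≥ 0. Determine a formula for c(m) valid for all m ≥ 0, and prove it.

Claim: c(m) = -m^2 − 2m − 3.

Base case: c(0) = -3, and -0^2 − 2·0 − 3 = -3.
Assume c(r) = -r^2 − 2r − 3.
Then c(r+1) = c(r) + (-2r − 3) = (-r^2 − 2r − 3) + (-2r − 3) = -r^2 − 4r − 6,
and -(r+1)^2 − 2·(r+1) − 3 = -r^2 − 4r − 6.
By induction, c(m) = -m^2 − 2m − 3 for all m ≥ 0.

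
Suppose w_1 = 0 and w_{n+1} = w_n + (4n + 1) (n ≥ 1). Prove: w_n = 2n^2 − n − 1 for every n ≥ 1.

Base case: w_1 = 0, and 2·1^2 − 1 − 1 = 0.
Assume w_r = 2r^2 − r − 1.
Then w_{r+1} = w_r + (4r + 1) = (2r^2 − r − 1) + (4r + 1) = 2r^2 + 3r,
and 2·(r+1)^2 − (r+1) − 1 = 2r^2 + 3r.
By induction, w_n = 2n^2 − n − 1 for all n ≥ 1.

w_n = 2n^2 − n − 1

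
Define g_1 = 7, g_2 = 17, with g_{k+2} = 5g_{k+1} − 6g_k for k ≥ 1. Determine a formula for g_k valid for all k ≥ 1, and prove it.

Claim: g_k = 2·2^k + 3^k.

Base cases: g_1 = 7 and 2·2^1 + 3^1 = 7; g_2 = 17 and 2·2^2 + 3^2 = 17.
Assume g_j = 2·2^j + 3^j for all 1 ≤ j ≤ m, where m ≥ 2.
Then g_{m+1} = 5g_m − 6g_{m−1} = 5·(2·2^m + 3^m) − 6·(2·2^{m−1} + 3^{m−1}) = 2·(5·2 − 6)2^{m−1} + (5·3 − 6)3^{m−1} = 8·2^{m−1} + 9·3^{m−1} = 2·2^{m+1} + 3^{m+1}.
Hence g_k = 2·2^k + 3^k for every k ≥ 1, by strong induction.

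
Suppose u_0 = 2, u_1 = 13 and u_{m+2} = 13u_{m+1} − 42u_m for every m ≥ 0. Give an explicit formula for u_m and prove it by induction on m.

Claim: u_m = 6^m + 7^m.

Base cases: u_0 = 2 and 6^0 + 7^0 = 2; u_1 = 13 and 6^1 + 7^1 = 13.
Assume u_j = 6^j + 7^j for all 0 ≤ j ≤ k, where k ≥ 1.
Then u_{k+1} = 13u_k − 42u_{k−1} = 13·(6^k + 7^k) − 42·(6^{k−1} + 7^{k−1}) = (13·6 − 42)6^{k−1} + (13·7 − 42)7^{k−1} = 36·6^{k−1} + 49·7^{k−1} = 6^{k+1} + 7^{k+1}.
This completes the inductive step, so u_m = 6^m + 7^m for all m ≥ 0.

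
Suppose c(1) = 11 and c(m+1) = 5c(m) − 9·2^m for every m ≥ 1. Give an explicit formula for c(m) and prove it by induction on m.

Claim: c(m) = 5^m + 3·2^m.

Base case: c(1) = 11, and 5^1 + 3·2^1 = 5 + 6 = 11.
Assume c(r) = 5^r + 3·2^r for some r ≥ 1.
Then c(r+1) = 5c(r) − 9·2^r = 5·(5^r + 3·2^r) − 9·2^r = 5^{r+1} + 15·2^r − 9·2^r = 5^{r+1} + 6·2^r = 5^{r+1} + 3·2^{r+1}.
So the formula holds for r+1, and by induction c(m) = 5^m + 3·2^m for all m ≥ 1.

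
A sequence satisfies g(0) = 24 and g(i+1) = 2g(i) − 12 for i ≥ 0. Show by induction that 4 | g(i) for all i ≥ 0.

Base case: g(0) = 24 = 4·6, so 4 | g(0).
Assume 4 | g(m), so g(m) = 4t for some integer t.
Then g(m+1) = 2g(m) − 12 = 2·(4t) − 12 = 4(2t − 3), so 4 | g(m+1).
So the property holds for m+1, and by induction 4 | g(i) for all i ≥ 0.

4 | g(i)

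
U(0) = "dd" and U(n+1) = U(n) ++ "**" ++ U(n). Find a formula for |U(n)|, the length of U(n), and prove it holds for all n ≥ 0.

Claim: |U(n)| = 2^{n+2} − 2.

Base case: |U(0)| = 2, and 2^{0+2} − 2 = 2.
Assume |U(r)| = 2^{r+2} − 2.
Then |U(r+1)| = |U(r)| + 2 + |U(r)| = 2|U(r)| + 2 = 2(2^{r+2} − 2) + 2 = 2^{r+3} − 4 + 2 = 2^{r+3} − 2.
By induction, |U(n)| = 2^{n+2} − 2 for all n ≥ 0.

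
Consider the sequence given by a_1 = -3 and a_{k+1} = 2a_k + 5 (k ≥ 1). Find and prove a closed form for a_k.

Claim: a_k = 2^k − 5.

Base case: a_1 = -3, and 2^1 − 5 = 2 − 5 = -3.
Assume a_r = 2^r − 5 for some r ≥ 1.
Then a_{r+1} = 2a_r + 5 = 2·(2^r − 5) + 5 = 2^{r+1} − 10 + 5 = 2^{r+1} − 5.
So the formula holds for r+1, and by induction a_k = 2^k − 5 for all k ≥ 1.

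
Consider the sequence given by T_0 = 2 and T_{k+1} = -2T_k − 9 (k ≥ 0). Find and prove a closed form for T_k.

Claim: T_k = 5·(-2)^k − 3.

Base case: T_0 = 2, and 5·(-2)^0 − 3 = 5 − 3 = 2.
Assume T_r = 5·(-2)^r − 3 for some r ≥ 0.
Then T_{r+1} = -2T_r − 9 = -2·(5·(-2)^r − 3) − 9 = -10·(-2)^r + 6 − 9 = 5·(-2)^{r+1} − 3.
This completes the inductive step, so T_k = 5·(-2)^k − 3 for all k ≥ 0.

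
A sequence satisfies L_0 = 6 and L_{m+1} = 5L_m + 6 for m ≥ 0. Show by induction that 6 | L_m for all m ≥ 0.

Base case: L_0 = 6 = 6·1, so 6 | L_0.
Assume 6 | L_k, so L_k = 6t for some integer t.
Then L_{k+1} = 5L_k + 6 = 5·(6t) + 6 = 6(5t + 1), so 6 | L_{k+1}.
So the property holds for k+1, and by induction 6 | L_m for all m ≥ 0.

6 | L_m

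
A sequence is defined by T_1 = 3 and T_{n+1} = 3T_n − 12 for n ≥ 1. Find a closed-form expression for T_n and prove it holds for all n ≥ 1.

Claim: T_n = -3^n + 6.

Base case: T_1 = 3, and -3^1 + 6 = -3 + 6 = 3.
Assume T_k = -3^k + 6 for some k ≥ 1.
Then T_{k+1} = 3T_k − 12 = 3·(-3^k + 6) − 12 = -3^{k+1} + 18 − 12 = -3^{k+1} + 6.
This completes the inductive step, so T_n = -3^n + 6 for all n ≥ 1.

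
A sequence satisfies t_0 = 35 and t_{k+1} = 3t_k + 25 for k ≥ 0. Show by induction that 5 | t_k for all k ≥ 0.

Base case: t_0 = 35 = 5·7, so 5 | t_0.
Assume 5 | t_r, so t_r = 5s for some integer s.
Then t_{r+1} = 3t_r + 25 = 3·(5s) + 25 = 5(3s + 5), so 5 | t_{r+1}.
Hence 5 | t_k for every k ≥ 0, by induction.

5 | t_k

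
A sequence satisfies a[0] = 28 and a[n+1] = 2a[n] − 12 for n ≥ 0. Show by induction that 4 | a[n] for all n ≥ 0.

Base case: a[0] = 28 = 4·7, so 4 | a[0].
Assume 4 | a[j], so a[j] = 4t for some integer t.
Then a[j+1] = 2a[j] − 12 = 2·(4t) − 12 = 4(2t − 3), so 4 | a[j+1].
So the property holds for j+1, and by induction 4 | a[n] for all n ≥ 0.

4 | a[n]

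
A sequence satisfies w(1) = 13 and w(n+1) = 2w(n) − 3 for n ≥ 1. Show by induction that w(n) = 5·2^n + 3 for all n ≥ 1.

Base case: w(1) = 13, and 5·2^1 + 3 = 10 + 3 = 13.
Assume w(m) = 5·2^m + 3 for some m ≥ 1.
Then w(m+1) = 2w(m) − 3 = 2·(5·2^m + 3) − 3 = 10·2^m + 6 − 3 = 5·2^{m+1} + 3.
This completes the inductive step, so w(n) = 5·2^n + 3 for all n ≥ 1.

w(n) = 5·2^n + 3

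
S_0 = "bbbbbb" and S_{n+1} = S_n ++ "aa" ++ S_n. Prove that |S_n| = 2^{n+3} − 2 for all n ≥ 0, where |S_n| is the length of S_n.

Base case: |S_0| = 6, and 2^{0+3} − 2 = 6.
Assume |S_j| = 2^{j+3} − 2.
Then |S_{j+1}| = |S_j| + 2 + |S_j| = 2|S_j| + 2 = 2(2^{j+3} − 2) + 2 = 2^{j+1+3} − 4 + 2 = 2^{j+1+3} − 2.
Hence |S_n| = 2^{n+3} − 2 for every n ≥ 0, by induction.

|S_n| = 2^{n+3} − 2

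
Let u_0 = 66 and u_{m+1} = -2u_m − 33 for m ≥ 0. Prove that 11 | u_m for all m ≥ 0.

Base case: u_0 = 66 = 11·6, so 11 | u_0.
Assume 11 | u_j, so u_j = 11t for some integer t.
Then u_{j+1} = -2u_j − 33 = -2·(11t) − 33 = 11(-2t − 3), so 11 | u_{j+1}.
By induction, 11 | u_m for all m ≥ 0.

11 | u_m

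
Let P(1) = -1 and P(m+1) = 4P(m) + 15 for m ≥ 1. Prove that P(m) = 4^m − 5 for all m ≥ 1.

Base case: P(1) = -1, and 4^1 − 5 = 4 − 5 = -1.
Assume P(r) = 4^r − 5 for some r ≥ 1.
Then P(r+1) = 4P(r) + 15 = 4·(4^r − 5) + 15 = 4^{r+1} − 20 + 15 = 4^{r+1} − 5.
So the formula holds for r+1, and by induction P(m) = 4^m − 5 for all m ≥ 1.

P(m) = 4^m − 5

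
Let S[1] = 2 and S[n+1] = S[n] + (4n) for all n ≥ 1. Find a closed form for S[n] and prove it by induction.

Claim: S[n] = 2n^2 − 2n + 2.

Base case: S[1] = 2, and 2·1^2 − 2·1 + 2 = 2.
Assume S[m] = 2m^2 − 2m + 2.
Then S[m+1] = S[m] + (4m) = (2m^2 − 2m + 2) + (4m) = 2m^2 + 2m + 2,
and 2·(m+1)^2 − 2·(m+1) + 2 = 2m^2 + 2m + 2.
This completes the inductive step, so S[n] = 2n^2 − 2n + 2 for all n ≥ 1.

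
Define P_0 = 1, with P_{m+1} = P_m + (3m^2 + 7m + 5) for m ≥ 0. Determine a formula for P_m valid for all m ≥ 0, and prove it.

Claim: P_m = m^3 + 2m^2 + 2m + 1.

Base case: P_0 = 1, and 0^3 + 2·0^2 + 2·0 + 1 = 1.
Assume P_r = r^3 + 2r^2 + 2r + 1.
Then P_{r+1} = P_r + (3r^2 + 7r + 5) = (r^3 + 2r^2 + 2r + 1) + (3r^2 + 7r + 5) = r^3 + 5r^2 + 9r + 6,
and (r+1)^3 + 2·(r+1)^2 + 2·(r+1) + 1 = r^3 + 5r^2 + 9r + 6.
Hence P_m = m^3 + 2m^2 + 2m + 1 for every m ≥ 0, by induction.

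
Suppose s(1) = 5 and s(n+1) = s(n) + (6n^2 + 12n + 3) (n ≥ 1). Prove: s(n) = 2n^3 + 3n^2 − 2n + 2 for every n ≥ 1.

Base case: s(1) = 5, and 2·1^3 + 3·1^2 − 2·1 + 2 = 5.
Assume s(j) = 2j^3 + 3j^2 − 2j + 2.
Then s(j+1) = s(j) + (6j^2 + 12j + 3) = (2j^3 + 3j^2 − 2j + 2) + (6j^2 + 12j + 3) = 2j^3 + 9j^2 + 10j + 5,
and 2·(j+1)^3 + 3·(j+1)^2 − 2·(j+1) + 2 = 2j^3 + 9j^2 + 10j + 5.
Hence s(n) = 2n^3 + 3n^2 − 2n + 2 for every n ≥ 1, by induction.

s(n) = 2n^3 + 3n^2 − 2n + 2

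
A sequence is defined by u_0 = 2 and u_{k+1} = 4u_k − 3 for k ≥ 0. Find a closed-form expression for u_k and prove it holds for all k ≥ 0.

Claim: u_k = 4^k + 1.

Base case: u_0 = 2, and 4^0 + 1 = 1 + 1 = 2.
Assume u_j = 4^j + 1 for some j ≥ 0.
Then u_{j+1} = 4u_j − 3 = 4·(4^j + 1) − 3 = 4^{j+1} + 4 − 3 = 4^{j+1} + 1.
By induction, u_k = 4^k + 1 for all k ≥ 0.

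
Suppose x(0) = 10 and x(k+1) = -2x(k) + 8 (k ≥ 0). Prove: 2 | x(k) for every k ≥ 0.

Base case: x(0) = 10 = 2·5, so 2 | x(0).
Assume 2 | x(r), so x(r) = 2t for some integer t.
Then x(r+1) = -2x(r) + 8 = -2·(2t) + 8 = 2(-2t + 4), so 2 | x(r+1).
So the property holds for r+1, and by induction 2 | x(k) for all k ≥ 0.

2 | x(k)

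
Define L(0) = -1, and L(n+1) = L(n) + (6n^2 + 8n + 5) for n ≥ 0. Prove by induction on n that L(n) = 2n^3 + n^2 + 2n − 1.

Base case: L(0) = -1, and 2·0^3 + 0^2 + 2·0 − 1 = -1.
Assume L(m) = 2m^3 + m^2 + 2m − 1.
Then L(m+1) = L(m) + (6m^2 + 8m + 5) = (2m^3 + m^2 + 2m − 1) + (6m^2 + 8m + 5) = 2m^3 + 7m^2 + 10m + 4,
and 2·(m+1)^3 + (m+1)^2 + 2·(m+1) − 1 = 2m^3 + 7m^2 + 10m + 4.
By induction, L(n) = 2n^3 + n^2 + 2n − 1 for all n ≥ 0.

L(n) = 2n^3 + n^2 + 2n − 1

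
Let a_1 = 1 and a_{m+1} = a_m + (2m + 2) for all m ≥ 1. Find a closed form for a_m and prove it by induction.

Claim: a_m = m^2 + m − 1.

Base case: a_1 = 1, and 1^2 + 1 − 1 = 1.
Assume a_r = r^2 + r − 1.
Then a_{r+1} = a_r + (2r + 2) = (r^2 + r − 1) + (2r + 2) = r^2 + 3r + 1,
and (r+1)^2 + (r+1) − 1 = r^2 + 3r + 1.
This completes the inductive step, so a_m = m^2 + m − 1 for all m ≥ 1.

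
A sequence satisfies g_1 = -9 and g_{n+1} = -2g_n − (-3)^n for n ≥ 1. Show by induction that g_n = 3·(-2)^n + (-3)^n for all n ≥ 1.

Base case: g_1 = -9, and 3·(-2)^1 + (-3)^1 = -6 − 3 = -9.
Assume g_k = 3·(-2)^k + (-3)^k for some k ≥ 1.
Then g_{k+1} = -2g_k − (-3)^k = -2·(3·(-2)^k + (-3)^k) − (-3)^k = 3·(-2)^{k+1} − 2·(-3)^k − (-3)^k = 3·(-2)^{k+1} − 3·(-3)^k = 3·(-2)^{k+1} + (-3)^{k+1}.
By induction, g_n = 3·(-2)^n + (-3)^n for all n ≥ 1.

g_n = 3·(-2)^n + (-3)^n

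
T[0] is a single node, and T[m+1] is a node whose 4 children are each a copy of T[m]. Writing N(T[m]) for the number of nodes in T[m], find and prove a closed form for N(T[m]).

Claim: N(T[m]) = (4^{m+1} − 1)/3.

Base case: N(T[0]) = 1, and (4^{0+1} − 1)/3 = 1.
Assume N(T[r]) = (4^{r+1} − 1)/3.
Then N(T[r+1]) = 1 + 4N(T[r]) = 1 + 4·(4^{r+1} − 1)/3 = 1 + (4^{r+2} − 4)/3 = (3 + 4^{r+2} − 4)/3 = (4^{r+2} − 1)/3.
Hence N(T[m]) = (4^{m+1} − 1)/3 for every m ≥ 0, by induction.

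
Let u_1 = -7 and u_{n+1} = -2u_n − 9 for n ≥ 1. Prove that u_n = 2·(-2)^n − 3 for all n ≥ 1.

Base case: u_1 = -7, and 2·(-2)^1 − 3 = -4 − 3 = -7.
Assume u_j = 2·(-2)^j − 3 for some j ≥ 1.
Then u_{j+1} = -2u_j − 9 = -2·(2·(-2)^j − 3) − 9 = -4·(-2)^j + 6 − 9 = 2·(-2)^{j+1} − 3.
Hence u_n = 2·(-2)^n − 3 for every n ≥ 1, by induction.

u_n = 2·(-2)^n − 3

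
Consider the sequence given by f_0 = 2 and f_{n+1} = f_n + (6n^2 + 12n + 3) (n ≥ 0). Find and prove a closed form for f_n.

Claim: f_n = 2n^3 + 3n^2 − 2n + 2.

Base case: f_0 = 2, and 2·0^3 + 3·0^2 − 2·0 + 2 = 2.
Assume f_j = 2j^3 + 3j^2 − 2j + 2.
Then f_{j+1} = f_j + (6j^2 + 12j + 3) = (2j^3 + 3j^2 − 2j + 2) + (6j^2 + 12j + 3) = 2j^3 + 9j^2 + 10j + 5,
and 2·(j+1)^3 + 3·(j+1)^2 − 2·(j+1) + 2 = 2j^3 + 9j^2 + 10j + 5.
By induction, f_n = 2n^3 + 3n^2 − 2n + 2 for all n ≥ 0.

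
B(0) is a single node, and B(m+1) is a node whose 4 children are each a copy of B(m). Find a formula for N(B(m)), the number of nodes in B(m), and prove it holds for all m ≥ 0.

Claim: N(B(m)) = (4^{m+1} − 1)/3.

Base case: N(B(0)) = 1, and (4^{0+1} − 1)/3 = 1.
Assume N(B(r)) = (4^{r+1} − 1)/3.
Then N(B(r+1)) = 1 + 4N(B(r)) = 1 + 4·(4^{r+1} − 1)/3 = 1 + (4^{r+2} − 4)/3 = (3 + 4^{r+2} − 4)/3 = (4^{r+2} − 1)/3.
Hence N(B(m)) = (4^{m+1} − 1)/3 for every m ≥ 0, by induction.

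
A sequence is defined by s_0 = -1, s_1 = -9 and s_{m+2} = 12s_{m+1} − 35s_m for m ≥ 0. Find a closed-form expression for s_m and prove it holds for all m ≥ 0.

Claim: s_m = 5^m − 2·7^m.

Base cases: s_0 = -1 and 5^0 − 2·7^0 = -1; s_1 = -9 and 5^1 − 2·7^1 = -9.
Assume s_i = 5^i − 2·7^i for all 0 ≤ i ≤ j, where j ≥ 1.
Then s_{j+1} = 12s_j − 35s_{j−1} = 12·(5^j − 2·7^j) − 35·(5^{j−1} − 2·7^{j−1}) = (12·5 − 35)5^{j−1} − 2·(12·7 − 35)7^{j−1} = 25·5^{j−1} − 98·7^{j−1} = 5^{j+1} − 2·7^{j+1}.
So the formula holds for j+1, and by strong induction s_m = 5^m − 2·7^m for all m ≥ 0.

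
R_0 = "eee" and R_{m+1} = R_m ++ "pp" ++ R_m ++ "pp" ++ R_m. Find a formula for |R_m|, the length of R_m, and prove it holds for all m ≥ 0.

Claim: |R_m| = 5·3^m − 2.

Base case: |R_0| = 3, and 5·3^0 − 2 = 3.
Assume |R_k| = 5·3^k − 2.
Then |R_{k+1}| = 3|R_k| + 4 = 3(5·3^k − 2) + 4 = 5·3^{k+1} − 6 + 4 = 5·3^{k+1} − 2.
By induction, |R_m| = 5·3^m − 2 for all m ≥ 0.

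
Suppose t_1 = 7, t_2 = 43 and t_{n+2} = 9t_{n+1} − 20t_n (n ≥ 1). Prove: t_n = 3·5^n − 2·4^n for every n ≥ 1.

Base cases: t_1 = 7 and 3·5^1 − 2·4^1 = 7; t_2 = 43 and 3·5^2 − 2·4^2 = 43.
Assume t_j = 3·5^j − 2·4^j for all 1 ≤ j ≤ r, where r ≥ 2.
Then t_{r+1} = 9t_r − 20t_{r−1} = 9·(3·5^r − 2·4^r) − 20·(3·5^{r−1} − 2·4^{r−1}) = 3·(9·5 − 20)5^{r−1} − 2·(9·4 − 20)4^{r−1} = 75·5^{r−1} − 32·4^{r−1} = 3·5^{r+1} − 2·4^{r+1}.
This completes the inductive step, so t_n = 3·5^n − 2·4^n for all n ≥ 1.

t_n = 3·5^n − 2·4^n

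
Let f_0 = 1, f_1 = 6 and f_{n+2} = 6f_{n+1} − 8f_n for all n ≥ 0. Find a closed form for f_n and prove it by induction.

Claim: f_n = -2^n + 2·4^n.

Base cases: f_0 = 1 and -2^0 + 2·4^0 = 1; f_1 = 6 and -2^1 + 2·4^1 = 6.
Assume f_j = -2^j + 2·4^j for all 0 ≤ j ≤ k, where k ≥ 1.
Then f_{k+1} = 6f_k − 8f_{k−1} = 6·(-2^k + 2·4^k) − 8·(-2^{k−1} + 2·4^{k−1}) = -(6·2 − 8)2^{k−1} + 2·(6·4 − 8)4^{k−1} = -4·2^{k−1} + 32·4^{k−1} = -2^{k+1} + 2·4^{k+1}.
So the formula holds for k+1, and by strong induction f_n = -2^n + 2·4^n for all n ≥ 0.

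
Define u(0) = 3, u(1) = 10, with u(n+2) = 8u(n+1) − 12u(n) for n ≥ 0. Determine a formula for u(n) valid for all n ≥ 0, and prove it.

Claim: u(n) = 2·2^n + 6^n.

Base cases: u(0) = 3 and 2·2^0 + 6^0 = 3; u(1) = 10 and 2·2^1 + 6^1 = 10.
Assume u(j) = 2·2^j + 6^j for all 0 ≤ j ≤ r, where r ≥ 1.
Then u(r+1) = 8u(r) − 12u(r−1) = 8·(2·2^r + 6^r) − 12·(2·2^{r−1} + 6^{r−1}) = 2·(8·2 − 12)2^{r−1} + (8·6 − 12)6^{r−1} = 8·2^{r−1} + 36·6^{r−1} = 2·2^{r+1} + 6^{r+1}.
Hence u(n) = 2·2^n + 6^n for every n ≥ 0, by strong induction.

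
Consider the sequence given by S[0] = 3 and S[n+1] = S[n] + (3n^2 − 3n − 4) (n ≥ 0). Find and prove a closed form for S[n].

Claim: S[n] = n^3 − 3n^2 − 2n + 3.

Base case: S[0] = 3, and 0^3 − 3·0^2 − 2·0 + 3 = 3.
Assume S[r] = r^3 − 3r^2 − 2r + 3.
Then S[r+1] = S[r] + (3r^2 − 3r − 4) = (r^3 − 3r^2 − 2r + 3) + (3r^2 − 3r − 4) = r^3 − 5r − 1,
and (r+1)^3 − 3·(r+1)^2 − 2·(r+1) + 3 = r^3 − 5r − 1.
By induction, S[n] = n^3 − 3n^2 − 2n + 3 for all n ≥ 0.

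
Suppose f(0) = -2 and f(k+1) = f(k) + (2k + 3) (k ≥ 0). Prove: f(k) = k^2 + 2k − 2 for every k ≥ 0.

Base case: f(0) = -2, and 0^2 + 2·0 − 2 = -2.
Assume f(j) = j^2 + 2j − 2.
Then f(j+1) = f(j) + (2j + 3) = (j^2 + 2j − 2) + (2j + 3) = j^2 + 4j + 1,
and (j+1)^2 + 2·(j+1) − 2 = j^2 + 4j + 1.
Hence f(k) = k^2 + 2k − 2 for every k ≥ 0, by induction.

f(k) = k^2 + 2k − 2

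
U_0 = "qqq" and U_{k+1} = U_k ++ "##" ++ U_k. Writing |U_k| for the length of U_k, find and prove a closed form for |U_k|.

Claim: |U_k| = 5·2^k − 2.

Base case: |U_0| = 3, and 5·2^0 − 2 = 3.
Assume |U_j| = 5·2^j − 2.
Then |U_{j+1}| = |U_j| + 2 + |U_j| = 2|U_j| + 2 = 2(5·2^j − 2) + 2 = 5·2^{j+1} − 4 + 2 = 5·2^{j+1} − 2.
So the formula holds for j+1, and by induction |U_k| = 5·2^k − 2 for all k ≥ 0.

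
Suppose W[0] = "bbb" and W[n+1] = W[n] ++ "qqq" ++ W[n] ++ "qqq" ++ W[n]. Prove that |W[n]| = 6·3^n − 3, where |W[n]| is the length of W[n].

Base case: |W[0]| = 3, and 6·3^0 − 3 = 3.
Assume |W[k]| = 6·3^k − 3.
Then |W[k+1]| = 3|W[k]| + 6 = 3(6·3^k − 3) + 6 = 6·3^{k+1} − 9 + 6 = 6·3^{k+1} − 3.
This completes the inductive step, so |W[n]| = 6·3^n − 3 for all n ≥ 0.

|W[n]| = 6·3^n − 3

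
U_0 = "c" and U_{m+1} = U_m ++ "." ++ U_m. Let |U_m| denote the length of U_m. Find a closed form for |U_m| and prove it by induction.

Claim: |U_m| = 2^{m+1} − 1.

Base case: |U_0| = 1, and 2^{0+1} − 1 = 1.
Assume |U_r| = 2^{r+1} − 1.
Then |U_{r+1}| = |U_r| + 1 + |U_r| = 2|U_r| + 1 = 2(2^{r+1} − 1) + 1 = 2^{r+2} − 2 + 1 = 2^{r+2} − 1.
So the formula holds for r+1, and by induction |U_m| = 2^{m+1} − 1 for all m ≥ 0.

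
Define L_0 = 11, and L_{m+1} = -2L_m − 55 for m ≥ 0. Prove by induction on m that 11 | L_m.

Base case: L_0 = 11 = 11·1, so 11 | L_0.
Assume 11 | L_r, so L_r = 11t for some integer t.
Then L_{r+1} = -2L_r − 55 = -2·(11t) − 55 = 11(-2t − 5), so 11 | L_{r+1}.
By induction, 11 | L_m for all m ≥ 0.

11 | L_m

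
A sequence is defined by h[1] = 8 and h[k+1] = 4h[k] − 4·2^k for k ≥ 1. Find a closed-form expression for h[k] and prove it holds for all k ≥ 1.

Claim: h[k] = 4^k + 2·2^k.

Base case: h[1] = 8, and 4^1 + 2·2^1 = 4 + 4 = 8.
Assume h[r] = 4^r + 2·2^r for some r ≥ 1.
Then h[r+1] = 4h[r] − 4·2^r = 4·(4^r + 2·2^r) − 4·2^r = 4^{r+1} + 8·2^r − 4·2^r = 4^{r+1} + 4·2^r = 4^{r+1} + 2·2^{r+1}.
This completes the inductive step, so h[k] = 4^k + 2·2^k for all k ≥ 1.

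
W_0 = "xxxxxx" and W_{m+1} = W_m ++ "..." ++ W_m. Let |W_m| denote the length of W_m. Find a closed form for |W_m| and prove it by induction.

Claim: |W_m| = 9·2^m − 3.

Base case: |W_0| = 6, and 9·2^0 − 3 = 6.
Assume |W_k| = 9·2^k − 3.
Then |W_{k+1}| = |W_k| + 3 + |W_k| = 2|W_k| + 3 = 2(9·2^k − 3) + 3 = 9·2^{k+1} − 6 + 3 = 9·2^{k+1} − 3.
This completes the inductive step, so |W_m| = 9·2^m − 3 for all m ≥ 0.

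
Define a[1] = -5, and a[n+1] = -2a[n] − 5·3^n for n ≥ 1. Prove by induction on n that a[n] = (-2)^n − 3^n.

Base case: a[1] = -5, and (-2)^1 − 3^1 = -2 − 3 = -5.
Assume a[k] = (-2)^k − 3^k for some k ≥ 1.
Then a[k+1] = -2a[k] − 5·3^k = -2·((-2)^k − 3^k) − 5·3^k = (-2)^{k+1} + 2·3^k − 5·3^k = (-2)^{k+1} − 3·3^k = (-2)^{k+1} − 3^{k+1}.
By induction, a[n] = (-2)^n − 3^n for all n ≥ 1.

a[n] = (-2)^n − 3^n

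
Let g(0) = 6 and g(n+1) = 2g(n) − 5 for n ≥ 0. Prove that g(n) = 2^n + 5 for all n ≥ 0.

Base case: g(0) = 6, and 2^0 + 5 = 1 + 5 = 6.
Assume g(m) = 2^m + 5 for some m ≥ 0.
Then g(m+1) = 2g(m) − 5 = 2·(2^m + 5) − 5 = 2^{m+1} + 10 − 5 = 2^{m+1} + 5.
So the formula holds for m+1, and by induction g(n) = 2^n + 5 for all n ≥ 0.

g(n) = 2^n + 5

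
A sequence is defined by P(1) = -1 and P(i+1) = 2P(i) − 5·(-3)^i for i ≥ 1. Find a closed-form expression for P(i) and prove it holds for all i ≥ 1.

Claim: P(i) = 2^i + (-3)^i.

Base case: P(1) = -1, and 2^1 + (-3)^1 = 2 − 3 = -1.
Assume P(m) = 2^m + (-3)^m for some m ≥ 1.
Then P(m+1) = 2P(m) − 5·(-3)^m = 2·(2^m + (-3)^m) − 5·(-3)^m = 2^{m+1} + 2·(-3)^m − 5·(-3)^m = 2^{m+1} − 3·(-3)^m = 2^{m+1} + (-3)^{m+1}.
By induction, P(i) = 2^i + (-3)^i for all i ≥ 1.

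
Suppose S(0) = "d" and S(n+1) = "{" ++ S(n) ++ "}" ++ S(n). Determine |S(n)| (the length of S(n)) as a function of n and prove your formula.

Claim: |S(n)| = 3·2^n − 2.

Base case: |S(0)| = 1, and 3·2^0 − 2 = 1.
Assume |S(r)| = 3·2^r − 2.
Then |S(r+1)| = 1 + |S(r)| + 1 + |S(r)| = 2|S(r)| + 2 = 2(3·2^r − 2) + 2 = 3·2^{r+1} − 4 + 2 = 3·2^{r+1} − 2.
Hence |S(n)| = 3·2^n − 2 for every n ≥ 0, by induction.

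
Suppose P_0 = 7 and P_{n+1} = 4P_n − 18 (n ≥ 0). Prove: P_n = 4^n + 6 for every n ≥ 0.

Base case: P_0 = 7, and 4^0 + 6 = 1 + 6 = 7.
Assume P_k = 4^k + 6 for some k ≥ 0.
Then P_{k+1} = 4P_k − 18 = 4·(4^k + 6) − 18 = 4^{k+1} + 24 − 18 = 4^{k+1} + 6.
This completes the inductive step, so P_n = 4^n + 6 for all n ≥ 0.

P_n = 4^n + 6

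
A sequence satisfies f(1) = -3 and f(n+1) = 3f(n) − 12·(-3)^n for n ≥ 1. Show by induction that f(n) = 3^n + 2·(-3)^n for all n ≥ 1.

Base case: f(1) = -3, and 3^1 + 2·(-3)^1 = 3 − 6 = -3.
Assume f(r) = 3^r + 2·(-3)^r for some r ≥ 1.
Then f(r+1) = 3f(r) − 12·(-3)^r = 3·(3^r + 2·(-3)^r) − 12·(-3)^r = 3^{r+1} + 6·(-3)^r − 12·(-3)^r = 3^{r+1} − 6·(-3)^r = 3^{r+1} + 2·(-3)^{r+1}.
Hence f(n) = 3^n + 2·(-3)^n for every n ≥ 1, by induction.

f(n) = 3^n + 2·(-3)^n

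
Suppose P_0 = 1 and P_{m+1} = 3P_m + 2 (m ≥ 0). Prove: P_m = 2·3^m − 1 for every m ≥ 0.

Base case: P_0 = 1, and 2·3^0 − 1 = 2 − 1 = 1.
Assume P_r = 2·3^r − 1 for some r ≥ 0.
Then P_{r+1} = 3P_r + 2 = 3·(2·3^r − 1) + 2 = 6·3^r − 3 + 2 = 2·3^{r+1} − 1.
This completes the inductive step, so P_m = 2·3^m − 1 for all m ≥ 0.

P_m = 2·3^m − 1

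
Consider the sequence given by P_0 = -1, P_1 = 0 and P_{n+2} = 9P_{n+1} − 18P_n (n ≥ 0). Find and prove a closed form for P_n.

Claim: P_n = 6^n − 2·3^n.

Base cases: P_0 = -1 and 6^0 − 2·3^0 = -1; P_1 = 0 and 6^1 − 2·3^1 = 0.
Assume P_j = 6^j − 2·3^j for all 0 ≤ j ≤ m, where m ≥ 1.
Then P_{m+1} = 9P_m − 18P_{m−1} = 9·(6^m − 2·3^m) − 18·(6^{m−1} − 2·3^{m−1}) = (9·6 − 18)6^{m−1} − 2·(9·3 − 18)3^{m−1} = 36·6^{m−1} − 18·3^{m−1} = 6^{m+1} − 2·3^{m+1}.
This completes the inductive step, so P_n = 6^n − 2·3^n for all n ≥ 0.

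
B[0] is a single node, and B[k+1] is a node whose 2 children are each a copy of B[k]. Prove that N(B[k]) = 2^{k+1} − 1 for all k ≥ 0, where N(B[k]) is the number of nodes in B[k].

Base case: N(B[0]) = 1, and 2^{0+1} − 1 = 1.
Assume N(B[j]) = 2^{j+1} − 1.
Then N(B[j+1]) = 1 + 2N(B[j]) = 1 + 2(2^{j+1} − 1) = 2^{j+2} − 2 + 1 = 2^{j+2} − 1.
This completes the inductive step, so N(B[k]) = 2^{k+1} − 1 for all k ≥ 0.

N(B[k]) = 2^{k+1} − 1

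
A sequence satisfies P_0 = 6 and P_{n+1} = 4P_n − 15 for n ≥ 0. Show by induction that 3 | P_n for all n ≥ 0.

Base case: P_0 = 6 = 3·2, so 3 | P_0.
Assume 3 | P_r, so P_r = 3t for some integer t.
Then P_{r+1} = 4P_r − 15 = 4·(3t) − 15 = 3(4t − 5), so 3 | P_{r+1}.
This completes the inductive step, so 3 | P_n for all n ≥ 0.

3 | P_n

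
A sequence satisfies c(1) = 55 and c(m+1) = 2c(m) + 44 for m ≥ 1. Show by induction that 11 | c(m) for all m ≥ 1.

Base case: c(1) = 55 = 11·5, so 11 | c(1).
Assume 11 | c(r), so c(r) = 11t for some integer t.
Then c(r+1) = 2c(r) + 44 = 2·(11t) + 44 = 11(2t + 4), so 11 | c(r+1).
So the property holds for r+1, and by induction 11 | c(m) for all m ≥ 1.

11 | c(m)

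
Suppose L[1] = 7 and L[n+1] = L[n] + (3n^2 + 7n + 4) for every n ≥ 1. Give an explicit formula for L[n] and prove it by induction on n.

Claim: L[n] = n^3 + 2n^2 + n + 3.

Base case: L[1] = 7, and 1^3 + 2·1^2 + 1 + 3 = 7.
Assume L[m] = m^3 + 2m^2 + m + 3.
Then L[m+1] = L[m] + (3m^2 + 7m + 4) = (m^3 + 2m^2 + m + 3) + (3m^2 + 7m + 4) = m^3 + 5m^2 + 8m + 7,
and (m+1)^3 + 2·(m+1)^2 + (m+1) + 3 = m^3 + 5m^2 + 8m + 7.
By induction, L[n] = n^3 + 2n^2 + n + 3 for all n ≥ 1.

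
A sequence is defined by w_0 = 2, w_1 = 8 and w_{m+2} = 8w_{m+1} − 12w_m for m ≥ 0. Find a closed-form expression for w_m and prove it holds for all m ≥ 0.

Claim: w_m = 2^m + 6^m.

Base cases: w_0 = 2 and 2^0 + 6^0 = 2; w_1 = 8 and 2^1 + 6^1 = 8.
Assume w_j = 2^j + 6^j for all 0 ≤ j ≤ r, where r ≥ 1.
Then w_{r+1} = 8w_r − 12w_{r−1} = 8·(2^r + 6^r) − 12·(2^{r−1} + 6^{r−1}) = (8·2 − 12)2^{r−1} + (8·6 − 12)6^{r−1} = 4·2^{r−1} + 36·6^{r−1} = 2^{r+1} + 6^{r+1}.
Hence w_m = 2^m + 6^m for every m ≥ 0, by strong induction.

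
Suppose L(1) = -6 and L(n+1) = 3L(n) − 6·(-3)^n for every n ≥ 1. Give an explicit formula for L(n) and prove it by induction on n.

Claim: L(n) = -3^n + (-3)^n.

Base case: L(1) = -6, and -3^1 + (-3)^1 = -3 − 3 = -6.
Assume L(m) = -3^m + (-3)^m for some m ≥ 1.
Then L(m+1) = 3L(m) − 6·(-3)^m = 3·(-3^m + (-3)^m) − 6·(-3)^m = -3^{m+1} + 3·(-3)^m − 6·(-3)^m = -3^{m+1} − 3·(-3)^m = -3^{m+1} + (-3)^{m+1}.
Hence L(n) = -3^n + (-3)^n for every n ≥ 1, by induction.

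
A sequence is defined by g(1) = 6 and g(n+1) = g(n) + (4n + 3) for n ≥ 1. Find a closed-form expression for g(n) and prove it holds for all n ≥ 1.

Claim: g(n) = 2n^2 + n + 3.

Base case: g(1) = 6, and 2·1^2 + 1 + 3 = 6.
Assume g(m) = 2m^2 + m + 3.
Then g(m+1) = g(m) + (4m + 3) = (2m^2 + m + 3) + (4m + 3) = 2m^2 + 5m + 6,
and 2·(m+1)^2 + (m+1) + 3 = 2m^2 + 5m + 6.
This completes the inductive step, so g(n) = 2n^2 + n + 3 for all n ≥ 1.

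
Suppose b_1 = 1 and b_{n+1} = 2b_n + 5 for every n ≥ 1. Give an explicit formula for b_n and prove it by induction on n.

Claim: b_n = 3·2^n − 5.

Base case: b_1 = 1, and 3·2^1 − 5 = 6 − 5 = 1.
Assume b_k = 3·2^k − 5 for some k ≥ 1.
Then b_{k+1} = 2b_k + 5 = 2·(3·2^k − 5) + 5 = 6·2^k − 10 + 5 = 3·2^{k+1} − 5.
So the formula holds for k+1, and by induction b_n = 3·2^n − 5 for all n ≥ 1.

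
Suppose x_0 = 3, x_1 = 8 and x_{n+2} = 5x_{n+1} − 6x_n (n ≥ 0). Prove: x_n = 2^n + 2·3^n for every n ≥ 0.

Base cases: x_0 = 3 and 2^0 + 2·3^0 = 3; x_1 = 8 and 2^1 + 2·3^1 = 8.
Assume x_i = 2^i + 2·3^i for all 0 ≤ i ≤ j, where j ≥ 1.
Then x_{j+1} = 5x_j − 6x_{j−1} = 5·(2^j + 2·3^j) − 6·(2^{j−1} + 2·3^{j−1}) = (5·2 − 6)2^{j−1} + 2·(5·3 − 6)3^{j−1} = 4·2^{j−1} + 18·3^{j−1} = 2^{j+1} + 2·3^{j+1}.
By strong induction, x_n = 2^n + 2·3^n for all n ≥ 0.

x_n = 2^n + 2·3^n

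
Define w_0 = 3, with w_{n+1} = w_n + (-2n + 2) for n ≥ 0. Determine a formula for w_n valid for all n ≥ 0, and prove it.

Claim: w_n = -n^2 + 3n + 3.

Base case: w_0 = 3, and -0^2 + 3·0 + 3 = 3.
Assume w_r = -r^2 + 3r + 3.
Then w_{r+1} = w_r + (-2r + 2) = (-r^2 + 3r + 3) + (-2r + 2) = -r^2 + r + 5,
and -(r+1)^2 + 3·(r+1) + 3 = -r^2 + r + 5.
Hence w_n = -n^2 + 3n + 3 for every n ≥ 0, by induction.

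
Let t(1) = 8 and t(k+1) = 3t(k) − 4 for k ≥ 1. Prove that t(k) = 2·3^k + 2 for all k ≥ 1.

Base case: t(1) = 8, and 2·3^1 + 2 = 6 + 2 = 8.
Assume t(r) = 2·3^r + 2 for some r ≥ 1.
Then t(r+1) = 3t(r) − 4 = 3·(2·3^r + 2) − 4 = 6·3^r + 6 − 4 = 2·3^{r+1} + 2.
So the formula holds for r+1, and by induction t(k) = 2·3^k + 2 for all k ≥ 1.

t(k) = 2·3^k + 2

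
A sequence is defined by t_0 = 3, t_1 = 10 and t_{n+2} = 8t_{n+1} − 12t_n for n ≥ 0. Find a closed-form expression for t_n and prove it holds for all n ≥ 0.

Claim: t_n = 2·2^n + 6^n.

Base cases: t_0 = 3 and 2·2^0 + 6^0 = 3; t_1 = 10 and 2·2^1 + 6^1 = 10.
Assume t_i = 2·2^i + 6^i for all 0 ≤ i ≤ j, where j ≥ 1.
Then t_{j+1} = 8t_j − 12t_{j−1} = 8·(2·2^j + 6^j) − 12·(2·2^{j−1} + 6^{j−1}) = 2·(8·2 − 12)2^{j−1} + (8·6 − 12)6^{j−1} = 8·2^{j−1} + 36·6^{j−1} = 2·2^{j+1} + 6^{j+1}.
Hence t_n = 2·2^n + 6^n for every n ≥ 0, by strong induction.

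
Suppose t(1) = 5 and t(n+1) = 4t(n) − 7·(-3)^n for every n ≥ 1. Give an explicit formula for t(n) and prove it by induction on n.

Claim: t(n) = 2·4^n + (-3)^n.

Base case: t(1) = 5, and 2·4^1 + (-3)^1 = 8 − 3 = 5.
Assume t(r) = 2·4^r + (-3)^r for some r ≥ 1.
Then t(r+1) = 4t(r) − 7·(-3)^r = 4·(2·4^r + (-3)^r) − 7·(-3)^r = 2·4^{r+1} + 4·(-3)^r − 7·(-3)^r = 2·4^{r+1} − 3·(-3)^r = 2·4^{r+1} + (-3)^{r+1}.
Hence t(n) = 2·4^n + (-3)^n for every n ≥ 1, by induction.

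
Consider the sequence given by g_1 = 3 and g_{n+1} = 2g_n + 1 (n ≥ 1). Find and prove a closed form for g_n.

Claim: g_n = 2^{n+1} − 1.

Base case: g_1 = 3, and 2^{1+1} − 1 = 4 − 1 = 3.
Assume g_k = 2^{k+1} − 1 for some k ≥ 1.
Then g_{k+1} = 2g_k + 1 = 2·(2^{k+1} − 1) + 1 = 2^{k+2} − 2 + 1 = 2^{k+2} − 1.
By induction, g_n = 2^{n+1} − 1 for all n ≥ 1.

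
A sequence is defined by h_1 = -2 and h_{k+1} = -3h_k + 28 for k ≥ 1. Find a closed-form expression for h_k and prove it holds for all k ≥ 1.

Claim: h_k = 3·(-3)^k + 7.

Base case: h_1 = -2, and 3·(-3)^1 + 7 = -9 + 7 = -2.
Assume h_r = 3·(-3)^r + 7 for some r ≥ 1.
Then h_{r+1} = -3h_r + 28 = -3·(3·(-3)^r + 7) + 28 = -9·(-3)^r − 21 + 28 = 3·(-3)^{r+1} + 7.
This completes the inductive step, so h_k = 3·(-3)^k + 7 for all k ≥ 1.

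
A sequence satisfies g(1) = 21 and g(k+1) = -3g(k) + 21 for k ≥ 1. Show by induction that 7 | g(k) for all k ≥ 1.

Base case: g(1) = 21 = 7·3, so 7 | g(1).
Assume 7 | g(r), so g(r) = 7t for some integer t.
Then g(r+1) = -3g(r) + 21 = -3·(7t) + 21 = 7(-3t + 3), so 7 | g(r+1).
So the property holds for r+1, and by induction 7 | g(k) for all k ≥ 1.

7 | g(k)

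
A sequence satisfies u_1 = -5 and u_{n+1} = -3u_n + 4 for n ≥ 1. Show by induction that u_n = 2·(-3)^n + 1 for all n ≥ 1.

Base case: u_1 = -5, and 2·(-3)^1 + 1 = -6 + 1 = -5.
Assume u_m = 2·(-3)^m + 1 for some m ≥ 1.
Then u_{m+1} = -3u_m + 4 = -3·(2·(-3)^m + 1) + 4 = -6·(-3)^m − 3 + 4 = 2·(-3)^{m+1} + 1.
So the formula holds for m+1, and by induction u_n = 2·(-3)^n + 1 for all n ≥ 1.

u_n = 2·(-3)^n + 1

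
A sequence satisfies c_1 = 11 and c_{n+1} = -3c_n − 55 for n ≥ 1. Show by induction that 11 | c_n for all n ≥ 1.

Base case: c_1 = 11 = 11·1, so 11 | c_1.
Assume 11 | c_k, so c_k = 11t for some integer t.
Then c_{k+1} = -3c_k − 55 = -3·(11t) − 55 = 11(-3t − 5), so 11 | c_{k+1}.
This completes the inductive step, so 11 | c_n for all n ≥ 1.

11 | c_n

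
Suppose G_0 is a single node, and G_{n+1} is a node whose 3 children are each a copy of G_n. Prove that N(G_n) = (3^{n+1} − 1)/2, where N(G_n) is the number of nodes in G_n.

Base case: N(G_0) = 1, and (3^{0+1} − 1)/2 = 1.
Assume N(G_k) = (3^{k+1} − 1)/2.
Then N(G_{k+1}) = 1 + 3N(G_k) = 1 + 3·(3^{k+1} − 1)/2 = 1 + (3^{k+2} − 3)/2 = (2 + 3^{k+2} − 3)/2 = (3^{k+2} − 1)/2.
This completes the inductive step, so N(G_n) = (3^{n+1} − 1)/2 for all n ≥ 0.

N(G_n) = (3^{n+1} − 1)/2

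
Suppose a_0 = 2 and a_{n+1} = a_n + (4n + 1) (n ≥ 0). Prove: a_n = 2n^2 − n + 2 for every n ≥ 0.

Base case: a_0 = 2, and 2·0^2 − 0 + 2 = 2.
Assume a_j = 2j^2 − j + 2.
Then a_{j+1} = a_j + (4j + 1) = (2j^2 − j + 2) + (4j + 1) = 2j^2 + 3j + 3,
and 2·(j+1)^2 − (j+1) + 2 = 2j^2 + 3j + 3.
This completes the inductive step, so a_n = 2n^2 − n + 2 for all n ≥ 0.

a_n = 2n^2 − n + 2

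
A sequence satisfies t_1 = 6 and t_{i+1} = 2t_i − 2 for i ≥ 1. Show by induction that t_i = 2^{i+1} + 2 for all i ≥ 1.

Base case: t_1 = 6, and 2^{1+1} + 2 = 4 + 2 = 6.
Assume t_m = 2^{m+1} + 2 for some m ≥ 1.
Then t_{m+1} = 2t_m − 2 = 2·(2^{m+1} + 2) − 2 = 2^{m+2} + 4 − 2 = 2^{m+2} + 2.
So the formula holds for m+1, and by induction t_i = 2^{i+1} + 2 for all i ≥ 1.

t_i = 2^{i+1} + 2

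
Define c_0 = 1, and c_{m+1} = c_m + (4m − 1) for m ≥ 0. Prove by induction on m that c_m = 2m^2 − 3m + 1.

Base case: c_0 = 1, and 2·0^2 − 3·0 + 1 = 1.
Assume c_j = 2j^2 − 3j + 1.
Then c_{j+1} = c_j + (4j − 1) = (2j^2 − 3j + 1) + (4j − 1) = 2j^2 + j,
and 2·(j+1)^2 − 3·(j+1) + 1 = 2j^2 + j.
Hence c_m = 2m^2 − 3m + 1 for every m ≥ 0, by induction.

c_m = 2m^2 − 3m + 1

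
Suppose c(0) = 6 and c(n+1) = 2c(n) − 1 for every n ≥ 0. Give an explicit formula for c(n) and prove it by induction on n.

Claim: c(n) = 5·2^n + 1.

Base case: c(0) = 6, and 5·2^0 + 1 = 5 + 1 = 6.
Assume c(r) = 5·2^r + 1 for some r ≥ 0.
Then c(r+1) = 2c(r) − 1 = 2·(5·2^r + 1) − 1 = 10·2^r + 2 − 1 = 5·2^{r+1} + 1.
Hence c(n) = 5·2^n + 1 for every n ≥ 0, by induction.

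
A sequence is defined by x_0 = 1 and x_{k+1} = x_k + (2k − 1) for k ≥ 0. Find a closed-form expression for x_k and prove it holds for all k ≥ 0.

Claim: x_k = k^2 − 2k + 1.

Base case: x_0 = 1, and 0^2 − 2·0 + 1 = 1.
Assume x_m = m^2 − 2m + 1.
Then x_{m+1} = x_m + (2m − 1) = (m^2 − 2m + 1) + (2m − 1) = m^2,
and (m+1)^2 − 2·(m+1) + 1 = m^2.
Hence x_k = k^2 − 2k + 1 for every k ≥ 0, by induction.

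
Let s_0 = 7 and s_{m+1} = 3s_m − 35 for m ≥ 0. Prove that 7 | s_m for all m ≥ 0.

Base case: s_0 = 7 = 7·1, so 7 | s_0.
Assume 7 | s_k, so s_k = 7t for some integer t.
Then s_{k+1} = 3s_k − 35 = 3·(7t) − 35 = 7(3t − 5), so 7 | s_{k+1}.
So the property holds for k+1, and by induction 7 | s_m for all m ≥ 0.

7 | s_m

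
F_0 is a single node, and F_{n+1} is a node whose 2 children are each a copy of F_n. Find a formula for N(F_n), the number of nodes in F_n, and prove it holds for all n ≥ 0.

Claim: N(F_n) = 2^{n+1} − 1.

Base case: N(F_0) = 1, and 2^{0+1} − 1 = 1.
Assume N(F_r) = 2^{r+1} − 1.
Then N(F_{r+1}) = 1 + 2N(F_r) = 1 + 2(2^{r+1} − 1) = 2^{r+2} − 2 + 1 = 2^{r+2} − 1.
This completes the inductive step, so N(F_n) = 2^{n+1} − 1 for all n ≥ 0.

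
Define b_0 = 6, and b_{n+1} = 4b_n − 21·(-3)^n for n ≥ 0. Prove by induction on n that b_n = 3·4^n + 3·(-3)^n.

Base case: b_0 = 6, and 3·4^0 + 3·(-3)^0 = 3 + 3 = 6.
Assume b_r = 3·4^r + 3·(-3)^r for some r ≥ 0.
Then b_{r+1} = 4b_r − 21·(-3)^r = 4·(3·4^r + 3·(-3)^r) − 21·(-3)^r = 3·4^{r+1} + 12·(-3)^r − 21·(-3)^r = 3·4^{r+1} − 9·(-3)^r = 3·4^{r+1} + 3·(-3)^{r+1}.
This completes the inductive step, so b_n = 3·4^n + 3·(-3)^n for all n ≥ 0.

b_n = 3·4^n + 3·(-3)^n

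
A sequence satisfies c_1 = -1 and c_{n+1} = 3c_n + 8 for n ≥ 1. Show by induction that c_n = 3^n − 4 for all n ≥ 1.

Base case: c_1 = -1, and 3^1 − 4 = 3 − 4 = -1.
Assume c_m = 3^m − 4 for some m ≥ 1.
Then c_{m+1} = 3c_m + 8 = 3·(3^m − 4) + 8 = 3^{m+1} − 12 + 8 = 3^{m+1} − 4.
By induction, c_n = 3^n − 4 for all n ≥ 1.

c_n = 3^n − 4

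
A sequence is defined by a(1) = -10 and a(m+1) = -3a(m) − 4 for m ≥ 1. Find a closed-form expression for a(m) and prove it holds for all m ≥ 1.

Claim: a(m) = 3·(-3)^m − 1.

Base case: a(1) = -10, and 3·(-3)^1 − 1 = -9 − 1 = -10.
Assume a(r) = 3·(-3)^r − 1 for some r ≥ 1.
Then a(r+1) = -3a(r) − 4 = -3·(3·(-3)^r − 1) − 4 = -9·(-3)^r + 3 − 4 = 3·(-3)^{r+1} − 1.
Hence a(m) = 3·(-3)^m − 1 for every m ≥ 1, by induction.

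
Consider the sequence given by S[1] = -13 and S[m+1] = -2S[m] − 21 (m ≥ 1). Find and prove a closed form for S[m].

Claim: S[m] = 3·(-2)^m − 7.

Base case: S[1] = -13, and 3·(-2)^1 − 7 = -6 − 7 = -13.
Assume S[k] = 3·(-2)^k − 7 for some k ≥ 1.
Then S[k+1] = -2S[k] − 21 = -2·(3·(-2)^k − 7) − 21 = -6·(-2)^k + 14 − 21 = 3·(-2)^{k+1} − 7.
So the formula holds for k+1, and by induction S[m] = 3·(-2)^m − 7 for all m ≥ 1.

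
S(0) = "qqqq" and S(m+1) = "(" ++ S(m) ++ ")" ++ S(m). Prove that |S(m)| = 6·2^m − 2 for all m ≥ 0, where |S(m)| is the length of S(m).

Base case: |S(0)| = 4, and 6·2^0 − 2 = 4.
Assume |S(r)| = 6·2^r − 2.
Then |S(r+1)| = 1 + |S(r)| + 1 + |S(r)| = 2|S(r)| + 2 = 2(6·2^r − 2) + 2 = 6·2^{r+1} − 4 + 2 = 6·2^{r+1} − 2.
So the formula holds for r+1, and by induction |S(m)| = 6·2^m − 2 for all m ≥ 0.

|S(m)| = 6·2^m − 2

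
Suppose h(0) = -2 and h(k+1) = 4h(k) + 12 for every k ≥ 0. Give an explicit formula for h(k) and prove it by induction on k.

Claim: h(k) = 2·4^k − 4.

Base case: h(0) = -2, and 2·4^0 − 4 = 2 − 4 = -2.
Assume h(j) = 2·4^j − 4 for some j ≥ 0.
Then h(j+1) = 4h(j) + 12 = 4·(2·4^j − 4) + 12 = 8·4^j − 16 + 12 = 2·4^{j+1} − 4.
Hence h(k) = 2·4^k − 4 for every k ≥ 0, by induction.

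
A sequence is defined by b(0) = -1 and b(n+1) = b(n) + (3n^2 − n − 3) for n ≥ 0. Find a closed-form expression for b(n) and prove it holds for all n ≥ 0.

Claim: b(n) = n^3 − 2n^2 − 2n − 1.

Base case: b(0) = -1, and 0^3 − 2·0^2 − 2·0 − 1 = -1.
Assume b(m) = m^3 − 2m^2 − 2m − 1.
Then b(m+1) = b(m) + (3m^2 − m − 3) = (m^3 − 2m^2 − 2m − 1) + (3m^2 − m − 3) = m^3 + m^2 − 3m − 4,
and (m+1)^3 − 2·(m+1)^2 − 2·(m+1) − 1 = m^3 + m^2 − 3m − 4.
Hence b(n) = n^3 − 2n^2 − 2n − 1 for every n ≥ 0, by induction.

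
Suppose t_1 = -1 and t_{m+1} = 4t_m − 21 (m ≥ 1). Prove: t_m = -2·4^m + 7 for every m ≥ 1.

Base case: t_1 = -1, and -2·4^1 + 7 = -8 + 7 = -1.
Assume t_r = -2·4^r + 7 for some r ≥ 1.
Then t_{r+1} = 4t_r − 21 = 4·(-2·4^r + 7) − 21 = -8·4^r + 28 − 21 = -2·4^{r+1} + 7.
By induction, t_m = -2·4^m + 7 for all m ≥ 1.

t_m = -2·4^m + 7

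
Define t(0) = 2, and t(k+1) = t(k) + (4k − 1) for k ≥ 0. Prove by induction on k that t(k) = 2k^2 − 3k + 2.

Base case: t(0) = 2, and 2·0^2 − 3·0 + 2 = 2.
Assume t(r) = 2r^2 − 3r + 2.
Then t(r+1) = t(r) + (4r − 1) = (2r^2 − 3r + 2) + (4r − 1) = 2r^2 + r + 1,
and 2·(r+1)^2 − 3·(r+1) + 2 = 2r^2 + r + 1.
By induction, t(k) = 2k^2 − 3k + 2 for all k ≥ 0.

t(k) = 2k^2 − 3k + 2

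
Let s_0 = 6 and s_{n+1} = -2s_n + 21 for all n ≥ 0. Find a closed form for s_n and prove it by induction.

Claim: s_n = -(-2)^n + 7.

Base case: s_0 = 6, and -(-2)^0 + 7 = -1 + 7 = 6.
Assume s_m = -(-2)^m + 7 for some m ≥ 0.
Then s_{m+1} = -2s_m + 21 = -2·(-(-2)^m + 7) + 21 = 2·(-2)^m − 14 + 21 = -(-2)^{m+1} + 7.
This completes the inductive step, so s_n = -(-2)^n + 7 for all n ≥ 0.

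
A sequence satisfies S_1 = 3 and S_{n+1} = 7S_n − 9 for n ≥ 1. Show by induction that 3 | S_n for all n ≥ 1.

Base case: S_1 = 3 = 3·1, so 3 | S_1.
Assume 3 | S_j, so S_j = 3t for some integer t.
Then S_{j+1} = 7S_j − 9 = 7·(3t) − 9 = 3(7t − 3), so 3 | S_{j+1}.
So the property holds for j+1, and by induction 3 | S_n for all n ≥ 1.

3 | S_n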